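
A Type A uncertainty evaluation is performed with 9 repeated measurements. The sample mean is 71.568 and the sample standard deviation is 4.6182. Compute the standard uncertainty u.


The standard uncertainty for Type A evaluation is u = s / sqrt(n).
u = 4.6182 / sqrt(9)
u = 4.6182 / 3.0
u = 1.5394

1.5394


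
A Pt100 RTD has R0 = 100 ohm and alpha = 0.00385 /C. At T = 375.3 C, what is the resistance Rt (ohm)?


The RTD equation: Rt = R0 * (1 + alpha * T).
Rt = 100 * (1 + 0.00385 * 375.3)
Rt = 100 * (1 + 1.444905)
Rt = 100 * 2.444905
Rt = 244.491 ohm

244.491 ohm


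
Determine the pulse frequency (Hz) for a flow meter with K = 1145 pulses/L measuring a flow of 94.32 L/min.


Frequency = K * Q / 60 (converting L/min to L/s).
f = 1145 * 94.32 / 60
f = 107996.4 / 60
f = 1799.94 Hz

1799.94 Hz


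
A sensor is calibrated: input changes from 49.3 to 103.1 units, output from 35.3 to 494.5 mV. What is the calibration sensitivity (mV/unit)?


Sensitivity = (y2 - y1) / (x2 - x1).
S = (494.5 - 35.3) / (103.1 - 49.3)
S = 459.2 / 53.8
S = 8.5353 mV/unit

8.5353 mV/unit


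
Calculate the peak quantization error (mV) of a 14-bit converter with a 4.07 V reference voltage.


The maximum quantization error is +/- LSB/2.
LSB = Vref / 2^n = 4.07 / 16384 = 0.00024841 V
Max error = LSB / 2 = 0.00024841 / 2 = 0.00012421 V
Max error = 0.1242 mV

0.1242 mV


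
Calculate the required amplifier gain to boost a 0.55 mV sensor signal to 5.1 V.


Gain = Vout / Vin (converting to same units).
G = 5.1 V / 0.55 mV
G = 5100.0 mV / 0.55 mV
G = 9272.73

9272.73


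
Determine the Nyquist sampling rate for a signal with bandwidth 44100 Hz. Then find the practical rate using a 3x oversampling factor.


By Nyquist theorem, fs_min = 2 * fmax.
fs_min = 2 * 44100 = 88200 Hz
Practical rate = 3 * fs_min = 3 * 88200 = 264600 Hz

fs_min = 88200 Hz, fs_practical = 264600 Hz


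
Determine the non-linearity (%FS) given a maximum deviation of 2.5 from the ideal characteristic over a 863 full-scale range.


Linearity error = (max deviation / full scale) * 100%.
Linearity = (2.5 / 863) * 100
Linearity = 0.29 %FS

0.29 %FS


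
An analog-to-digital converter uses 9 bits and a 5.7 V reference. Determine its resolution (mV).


The resolution (LSB) of an ADC is Vref / 2^n.
LSB = 5.7 / 2^9
LSB = 5.7 / 512
LSB = 0.01113281 V = 11.1328125 mV

11.1328125 mV


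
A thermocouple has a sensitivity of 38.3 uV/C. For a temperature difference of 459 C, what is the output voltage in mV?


The thermocouple output V = sensitivity * dT.
V = 38.3 uV/C * 459 C
V = 17579.7 uV
V = 17.58 mV

17.58 mV


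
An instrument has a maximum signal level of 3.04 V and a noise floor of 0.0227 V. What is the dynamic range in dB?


Dynamic range = 20 * log10(Vmax / Vnoise).
DR = 20 * log10(3.04 / 0.0227)
DR = 20 * log10(133.92)
DR = 42.54 dB

42.54 dB


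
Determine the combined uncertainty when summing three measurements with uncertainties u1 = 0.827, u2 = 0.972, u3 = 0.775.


For a sum of independent quantities, uc = sqrt(u1^2 + u2^2 + u3^2).
uc = sqrt(0.827^2 + 0.972^2 + 0.775^2)
uc = sqrt(0.683929 + 0.944784 + 0.600625)
uc = 1.4931

1.4931


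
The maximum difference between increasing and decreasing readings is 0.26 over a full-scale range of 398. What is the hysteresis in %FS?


Hysteresis = (max difference / full scale) * 100%.
H = (0.26 / 398) * 100
H = 0.065 %FS

0.065 %FS


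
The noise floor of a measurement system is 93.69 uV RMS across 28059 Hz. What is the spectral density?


Noise spectral density = Vrms / sqrt(BW).
NSD = 93.69 / sqrt(28059)
NSD = 93.69 / 167.5082
NSD = 0.5593 uV/sqrt(Hz)

0.5593 uV/sqrt(Hz)


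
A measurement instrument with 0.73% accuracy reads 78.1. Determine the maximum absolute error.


Absolute error = (accuracy% / 100) * reading.
Error = (0.73 / 100) * 78.1
Error = 0.0073 * 78.1
Error = 0.5701

0.5701


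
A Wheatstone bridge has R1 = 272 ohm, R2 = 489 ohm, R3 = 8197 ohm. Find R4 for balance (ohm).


At balance: R1*R4 = R2*R3, so R4 = R2*R3/R1.
R4 = 489 * 8197 / 272
R4 = 4008333 / 272
R4 = 14736.52 ohm

14736.52 ohm


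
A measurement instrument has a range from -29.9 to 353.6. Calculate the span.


Span = upper range - lower range.
Span = 353.6 - (-29.9)
Span = 383.5

383.5


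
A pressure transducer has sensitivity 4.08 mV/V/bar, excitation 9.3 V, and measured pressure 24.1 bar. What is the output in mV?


Output = sensitivity * Vex * P.
Vout = 4.08 * 9.3 * 24.1
Vout = 37.944 * 24.1
Vout = 914.45 mV

914.45 mV


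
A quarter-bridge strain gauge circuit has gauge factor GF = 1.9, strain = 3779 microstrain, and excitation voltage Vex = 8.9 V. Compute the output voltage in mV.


Quarter bridge output: Vout = (GF * epsilon * Vex) / 4.
Vout = (1.9 * 3779e-6 * 8.9) / 4
Vout = 0.06390289 / 4 V
Vout = 0.01597572 V = 15.9757 mV

15.9757 mV


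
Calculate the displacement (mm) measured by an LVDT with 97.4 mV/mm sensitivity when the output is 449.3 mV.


Displacement = Vout / sensitivity.
d = 449.3 / 97.4
d = 4.613 mm

4.613 mm


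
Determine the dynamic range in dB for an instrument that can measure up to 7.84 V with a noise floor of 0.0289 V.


Dynamic range = 20 * log10(Vmax / Vnoise).
DR = 20 * log10(7.84 / 0.0289)
DR = 20 * log10(271.28)
DR = 48.67 dB

48.67 dB


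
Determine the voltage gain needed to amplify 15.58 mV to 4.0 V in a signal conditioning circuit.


Gain = Vout / Vin (converting to same units).
G = 4.0 V / 15.58 mV
G = 4000.0 mV / 15.58 mV
G = 256.74

256.74


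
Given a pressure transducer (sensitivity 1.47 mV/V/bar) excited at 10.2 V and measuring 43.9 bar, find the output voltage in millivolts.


Output = sensitivity * Vex * P.
Vout = 1.47 * 10.2 * 43.9
Vout = 14.994 * 43.9
Vout = 658.24 mV

658.24 mV


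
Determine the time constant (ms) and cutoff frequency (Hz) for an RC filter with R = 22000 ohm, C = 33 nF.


Time constant: tau = R * C.
tau = 22000 * 3.30e-08 = 0.000726 s
tau = 0.726 ms
Cutoff frequency: fc = 1 / (2*pi*R*C).
fc = 1 / (2*pi*0.000726) = 219.22 Hz

tau = 0.726 ms, fc = 219.22 Hz


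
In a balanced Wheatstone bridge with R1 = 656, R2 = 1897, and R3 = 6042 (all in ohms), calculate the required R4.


At balance: R1*R4 = R2*R3, so R4 = R2*R3/R1.
R4 = 1897 * 6042 / 656
R4 = 11461674 / 656
R4 = 17472.06 ohm

17472.06 ohm


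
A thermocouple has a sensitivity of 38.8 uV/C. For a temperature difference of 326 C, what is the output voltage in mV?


The thermocouple output V = sensitivity * dT.
V = 38.8 uV/C * 326 C
V = 12648.8 uV
V = 12.649 mV

12.649 mV


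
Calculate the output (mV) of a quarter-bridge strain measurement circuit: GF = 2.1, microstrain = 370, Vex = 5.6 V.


Quarter bridge output: Vout = (GF * epsilon * Vex) / 4.
Vout = (2.1 * 370e-6 * 5.6) / 4
Vout = 0.0043512 / 4 V
Vout = 0.0010878 V = 1.0878 mV

1.0878 mV


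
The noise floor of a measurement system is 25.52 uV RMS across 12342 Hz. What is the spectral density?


Noise spectral density = Vrms / sqrt(BW).
NSD = 25.52 / sqrt(12342)
NSD = 25.52 / 111.0946
NSD = 0.2297 uV/sqrt(Hz)

0.2297 uV/sqrt(Hz)


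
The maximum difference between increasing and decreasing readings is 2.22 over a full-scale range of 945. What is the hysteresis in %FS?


Hysteresis = (max difference / full scale) * 100%.
H = (2.22 / 945) * 100
H = 0.235 %FS

0.235 %FS


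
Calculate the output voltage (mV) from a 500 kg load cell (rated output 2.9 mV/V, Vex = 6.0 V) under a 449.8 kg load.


Vout = rated_output * Vex * (load / capacity).
Vout = 2.9 * 6.0 * (449.8 / 500)
Vout = 2.9 * 6.0 * 0.8996
Vout = 15.653 mV

15.653 mV


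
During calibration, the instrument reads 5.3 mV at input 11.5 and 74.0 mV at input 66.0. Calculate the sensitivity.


Sensitivity = (y2 - y1) / (x2 - x1).
S = (74.0 - 5.3) / (66.0 - 11.5)
S = 68.7 / 54.5
S = 1.2606 mV/unit

1.2606 mV/unit


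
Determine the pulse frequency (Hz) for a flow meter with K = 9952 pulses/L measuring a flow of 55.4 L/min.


Frequency = K * Q / 60 (converting L/min to L/s).
f = 9952 * 55.4 / 60
f = 551340.8 / 60
f = 9189.01 Hz

9189.01 Hz


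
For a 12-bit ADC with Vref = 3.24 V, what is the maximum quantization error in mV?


The maximum quantization error is +/- LSB/2.
LSB = Vref / 2^n = 3.24 / 4096 = 0.00079102 V
Max error = LSB / 2 = 0.00079102 / 2 = 0.00039551 V
Max error = 0.3955 mV

0.3955 mV


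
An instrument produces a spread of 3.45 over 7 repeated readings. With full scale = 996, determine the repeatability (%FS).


Repeatability = (spread / full scale) * 100%.
R = (3.45 / 996) * 100
R = 0.346 %FS

0.346 %FS


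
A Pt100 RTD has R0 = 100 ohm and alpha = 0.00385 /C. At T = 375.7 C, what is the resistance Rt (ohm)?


The RTD equation: Rt = R0 * (1 + alpha * T).
Rt = 100 * (1 + 0.00385 * 375.7)
Rt = 100 * (1 + 1.446445)
Rt = 100 * 2.446445
Rt = 244.644 ohm

244.644 ohm


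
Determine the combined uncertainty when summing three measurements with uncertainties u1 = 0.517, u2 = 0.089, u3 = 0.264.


For a sum of independent quantities, uc = sqrt(u1^2 + u2^2 + u3^2).
uc = sqrt(0.517^2 + 0.089^2 + 0.264^2)
uc = sqrt(0.267289 + 0.007921 + 0.069696)
uc = 0.5873

0.5873


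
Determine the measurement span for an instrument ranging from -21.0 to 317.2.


Span = upper range - lower range.
Span = 317.2 - (-21.0)
Span = 338.2

338.2


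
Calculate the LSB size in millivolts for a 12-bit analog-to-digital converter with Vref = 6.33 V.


The resolution (LSB) of an ADC is Vref / 2^n.
LSB = 6.33 / 2^12
LSB = 6.33 / 4096
LSB = 0.00154541 V = 1.54541016 mV

1.54541016 mV


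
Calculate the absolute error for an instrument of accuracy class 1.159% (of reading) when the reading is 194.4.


Absolute error = (accuracy% / 100) * reading.
Error = (1.159 / 100) * 194.4
Error = 0.01159 * 194.4
Error = 2.2531

2.2531


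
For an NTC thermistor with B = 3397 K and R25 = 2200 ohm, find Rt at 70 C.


NTC thermistor equation: Rt = R25 * exp(B * (1/T - 1/T25)).
T in Kelvin: 343.15 K, T25 = 298.15 K
1/T - 1/T25 = 1/343.15 - 1/298.15 = -0.00043984
B * (1/T - 1/T25) = 3397 * -0.00043984 = -1.4941
Rt = 2200 * exp(-1.4941) = 493.8 ohm

493.8 ohm


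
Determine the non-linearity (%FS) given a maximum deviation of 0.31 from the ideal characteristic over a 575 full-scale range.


Linearity error = (max deviation / full scale) * 100%.
Linearity = (0.31 / 575) * 100
Linearity = 0.054 %FS

0.054 %FS


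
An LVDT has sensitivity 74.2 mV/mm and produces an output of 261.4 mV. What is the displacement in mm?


Displacement = Vout / sensitivity.
d = 261.4 / 74.2
d = 3.523 mm

3.523 mm


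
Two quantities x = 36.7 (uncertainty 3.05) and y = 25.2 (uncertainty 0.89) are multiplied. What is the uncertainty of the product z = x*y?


For a product z = x*y, the relative uncertainty is:
uz/z = sqrt((ux/x)^2 + (uy/y)^2)
Relative uncertainties: ux/x = 3.05/36.7 = 0.083106
uy/y = 0.89/25.2 = 0.035317
z = 36.7 * 25.2 = 924.8
uz = 924.8 * sqrt(0.083106^2 + 0.035317^2) = 83.512

83.512


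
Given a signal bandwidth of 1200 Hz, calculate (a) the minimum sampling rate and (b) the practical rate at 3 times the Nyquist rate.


By Nyquist theorem, fs_min = 2 * fmax.
fs_min = 2 * 1200 = 2400 Hz
Practical rate = 3 * fs_min = 3 * 2400 = 7200 Hz

fs_min = 2400 Hz, fs_practical = 7200 Hz


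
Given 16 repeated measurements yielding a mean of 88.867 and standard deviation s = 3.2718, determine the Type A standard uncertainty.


The standard uncertainty for Type A evaluation is u = s / sqrt(n).
u = 3.2718 / sqrt(16)
u = 3.2718 / 4.0
u = 0.8179

0.8179


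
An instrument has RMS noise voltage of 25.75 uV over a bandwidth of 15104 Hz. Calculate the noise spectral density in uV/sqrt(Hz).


Noise spectral density = Vrms / sqrt(BW).
NSD = 25.75 / sqrt(15104)
NSD = 25.75 / 122.8983
NSD = 0.2095 uV/sqrt(Hz)

0.2095 uV/sqrt(Hz)


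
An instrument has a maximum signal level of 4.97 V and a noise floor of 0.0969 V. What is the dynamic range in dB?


Dynamic range = 20 * log10(Vmax / Vnoise).
DR = 20 * log10(4.97 / 0.0969)
DR = 20 * log10(51.29)
DR = 34.2 dB

34.2 dB


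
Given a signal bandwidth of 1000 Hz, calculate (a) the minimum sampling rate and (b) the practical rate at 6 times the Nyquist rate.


By Nyquist theorem, fs_min = 2 * fmax.
fs_min = 2 * 1000 = 2000 Hz
Practical rate = 6 * fs_min = 6 * 2000 = 12000 Hz

fs_min = 2000 Hz, fs_practical = 12000 Hz


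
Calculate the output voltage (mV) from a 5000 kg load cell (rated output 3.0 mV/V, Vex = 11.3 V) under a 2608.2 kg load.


Vout = rated_output * Vex * (load / capacity).
Vout = 3.0 * 11.3 * (2608.2 / 5000)
Vout = 3.0 * 11.3 * 0.52164
Vout = 17.684 mV

17.684 mV


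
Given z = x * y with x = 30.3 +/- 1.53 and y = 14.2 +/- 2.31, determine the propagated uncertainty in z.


For a product z = x*y, the relative uncertainty is:
uz/z = sqrt((ux/x)^2 + (uy/y)^2)
Relative uncertainties: ux/x = 1.53/30.3 = 0.050495
uy/y = 2.31/14.2 = 0.162676
z = 30.3 * 14.2 = 430.3
uz = 430.3 * sqrt(0.050495^2 + 0.162676^2) = 73.287

73.287


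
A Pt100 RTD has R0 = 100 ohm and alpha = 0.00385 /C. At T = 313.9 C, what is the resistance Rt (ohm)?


The RTD equation: Rt = R0 * (1 + alpha * T).
Rt = 100 * (1 + 0.00385 * 313.9)
Rt = 100 * (1 + 1.208515)
Rt = 100 * 2.208515
Rt = 220.852 ohm

220.852 ohm


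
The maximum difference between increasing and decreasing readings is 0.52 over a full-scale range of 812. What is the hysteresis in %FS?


Hysteresis = (max difference / full scale) * 100%.
H = (0.52 / 812) * 100
H = 0.064 %FS

0.064 %FS


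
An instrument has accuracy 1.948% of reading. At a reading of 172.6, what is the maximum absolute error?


Absolute error = (accuracy% / 100) * reading.
Error = (1.948 / 100) * 172.6
Error = 0.01948 * 172.6
Error = 3.3622

3.3622


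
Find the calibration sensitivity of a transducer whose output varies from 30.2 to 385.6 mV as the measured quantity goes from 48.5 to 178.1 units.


Sensitivity = (y2 - y1) / (x2 - x1).
S = (385.6 - 30.2) / (178.1 - 48.5)
S = 355.4 / 129.6
S = 2.7423 mV/unit

2.7423 mV/unit


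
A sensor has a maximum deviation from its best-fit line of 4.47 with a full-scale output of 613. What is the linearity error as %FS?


Linearity error = (max deviation / full scale) * 100%.
Linearity = (4.47 / 613) * 100
Linearity = 0.729 %FS

0.729 %FS


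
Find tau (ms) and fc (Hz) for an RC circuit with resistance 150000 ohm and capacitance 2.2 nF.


Time constant: tau = R * C.
tau = 150000 * 2.20e-09 = 0.00033 s
tau = 0.33 ms
Cutoff frequency: fc = 1 / (2*pi*R*C).
fc = 1 / (2*pi*0.00033) = 482.29 Hz

tau = 0.33 ms, fc = 482.29 Hz


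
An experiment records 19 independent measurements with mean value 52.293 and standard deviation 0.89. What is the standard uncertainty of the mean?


The standard uncertainty for Type A evaluation is u = s / sqrt(n).
u = 0.89 / sqrt(19)
u = 0.89 / 4.3589
u = 0.2042

0.2042


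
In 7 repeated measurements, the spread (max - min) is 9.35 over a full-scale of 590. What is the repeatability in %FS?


Repeatability = (spread / full scale) * 100%.
R = (9.35 / 590) * 100
R = 1.585 %FS

1.585 %FS


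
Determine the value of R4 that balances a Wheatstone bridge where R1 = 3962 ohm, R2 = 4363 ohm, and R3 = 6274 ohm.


At balance: R1*R4 = R2*R3, so R4 = R2*R3/R1.
R4 = 4363 * 6274 / 3962
R4 = 27373462 / 3962
R4 = 6909.0 ohm

6909.0 ohm


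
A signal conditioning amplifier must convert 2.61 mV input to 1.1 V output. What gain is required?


Gain = Vout / Vin (converting to same units).
G = 1.1 V / 2.61 mV
G = 1100.0 mV / 2.61 mV
G = 421.46

421.46


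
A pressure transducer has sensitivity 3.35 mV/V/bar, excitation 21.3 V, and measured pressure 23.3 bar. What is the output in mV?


Output = sensitivity * Vex * P.
Vout = 3.35 * 21.3 * 23.3
Vout = 71.355 * 23.3
Vout = 1662.57 mV

1662.57 mV


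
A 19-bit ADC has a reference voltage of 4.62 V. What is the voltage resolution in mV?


The resolution (LSB) of an ADC is Vref / 2^n.
LSB = 4.62 / 2^19
LSB = 4.62 / 524288
LSB = 8.81e-06 V = 0.00881195 mV

0.00881195 mV


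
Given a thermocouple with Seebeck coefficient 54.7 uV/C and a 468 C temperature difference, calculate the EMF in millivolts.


The thermocouple output V = sensitivity * dT.
V = 54.7 uV/C * 468 C
V = 25599.6 uV
V = 25.6 mV

25.6 mV


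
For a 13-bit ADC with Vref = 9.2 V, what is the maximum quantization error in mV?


The maximum quantization error is +/- LSB/2.
LSB = Vref / 2^n = 9.2 / 8192 = 0.00112305 V
Max error = LSB / 2 = 0.00112305 / 2 = 0.00056152 V
Max error = 0.5615 mV

0.5615 mV


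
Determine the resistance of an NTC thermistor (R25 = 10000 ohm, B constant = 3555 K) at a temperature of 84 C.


NTC thermistor equation: Rt = R25 * exp(B * (1/T - 1/T25)).
T in Kelvin: 357.15 K, T25 = 298.15 K
1/T - 1/T25 = 1/357.15 - 1/298.15 = -0.00055407
B * (1/T - 1/T25) = 3555 * -0.00055407 = -1.9697
Rt = 10000 * exp(-1.9697) = 1394.9 ohm

1394.9 ohm


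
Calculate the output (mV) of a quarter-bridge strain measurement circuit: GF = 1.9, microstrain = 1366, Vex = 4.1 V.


Quarter bridge output: Vout = (GF * epsilon * Vex) / 4.
Vout = (1.9 * 1366e-6 * 4.1) / 4
Vout = 0.01064114 / 4 V
Vout = 0.00266028 V = 2.6603 mV

2.6603 mV


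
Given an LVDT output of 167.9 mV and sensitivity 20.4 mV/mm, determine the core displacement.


Displacement = Vout / sensitivity.
d = 167.9 / 20.4
d = 8.23 mm

8.23 mm


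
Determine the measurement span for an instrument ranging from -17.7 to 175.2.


Span = upper range - lower range.
Span = 175.2 - (-17.7)
Span = 192.9

192.9


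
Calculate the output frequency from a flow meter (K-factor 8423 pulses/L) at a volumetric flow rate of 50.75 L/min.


Frequency = K * Q / 60 (converting L/min to L/s).
f = 8423 * 50.75 / 60
f = 427467.25 / 60
f = 7124.45 Hz

7124.45 Hz


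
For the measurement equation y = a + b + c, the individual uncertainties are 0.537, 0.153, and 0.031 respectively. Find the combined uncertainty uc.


For a sum of independent quantities, uc = sqrt(u1^2 + u2^2 + u3^2).
uc = sqrt(0.537^2 + 0.153^2 + 0.031^2)
uc = sqrt(0.288369 + 0.023409 + 0.000961)
uc = 0.5592

0.5592


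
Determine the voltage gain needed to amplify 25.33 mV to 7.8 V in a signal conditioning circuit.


Gain = Vout / Vin (converting to same units).
G = 7.8 V / 25.33 mV
G = 7800.0 mV / 25.33 mV
G = 307.94

307.94


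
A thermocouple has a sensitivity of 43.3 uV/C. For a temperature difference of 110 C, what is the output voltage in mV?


The thermocouple output V = sensitivity * dT.
V = 43.3 uV/C * 110 C
V = 4763.0 uV
V = 4.763 mV

4.763 mV


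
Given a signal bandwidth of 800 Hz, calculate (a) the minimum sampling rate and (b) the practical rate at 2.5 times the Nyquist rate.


By Nyquist theorem, fs_min = 2 * fmax.
fs_min = 2 * 800 = 1600 Hz
Practical rate = 2.5 * fs_min = 2.5 * 1600 = 4000 Hz

fs_min = 1600 Hz, fs_practical = 4000 Hz


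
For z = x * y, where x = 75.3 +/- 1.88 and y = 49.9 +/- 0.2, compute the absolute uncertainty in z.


For a product z = x*y, the relative uncertainty is:
uz/z = sqrt((ux/x)^2 + (uy/y)^2)
Relative uncertainties: ux/x = 1.88/75.3 = 0.024967
uy/y = 0.2/49.9 = 0.004008
z = 75.3 * 49.9 = 3757.5
uz = 3757.5 * sqrt(0.024967^2 + 0.004008^2) = 95.013

95.013


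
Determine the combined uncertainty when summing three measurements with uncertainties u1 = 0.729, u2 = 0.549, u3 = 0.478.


For a sum of independent quantities, uc = sqrt(u1^2 + u2^2 + u3^2).
uc = sqrt(0.729^2 + 0.549^2 + 0.478^2)
uc = sqrt(0.531441 + 0.301401 + 0.228484)
uc = 1.0302

1.0302


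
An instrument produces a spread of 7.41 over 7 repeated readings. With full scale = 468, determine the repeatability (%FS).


Repeatability = (spread / full scale) * 100%.
R = (7.41 / 468) * 100
R = 1.583 %FS

1.583 %FS


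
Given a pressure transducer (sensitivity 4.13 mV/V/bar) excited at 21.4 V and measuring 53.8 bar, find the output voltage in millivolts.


Output = sensitivity * Vex * P.
Vout = 4.13 * 21.4 * 53.8
Vout = 88.382 * 53.8
Vout = 4754.95 mV

4754.95 mV


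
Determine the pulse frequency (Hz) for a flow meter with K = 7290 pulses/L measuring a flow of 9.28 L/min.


Frequency = K * Q / 60 (converting L/min to L/s).
f = 7290 * 9.28 / 60
f = 67651.2 / 60
f = 1127.52 Hz

1127.52 Hz


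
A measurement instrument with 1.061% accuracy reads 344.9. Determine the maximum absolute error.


Absolute error = (accuracy% / 100) * reading.
Error = (1.061 / 100) * 344.9
Error = 0.01061 * 344.9
Error = 3.6594

3.6594


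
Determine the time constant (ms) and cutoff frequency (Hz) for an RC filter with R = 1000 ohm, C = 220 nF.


Time constant: tau = R * C.
tau = 1000 * 2.20e-07 = 0.00022 s
tau = 0.22 ms
Cutoff frequency: fc = 1 / (2*pi*R*C).
fc = 1 / (2*pi*0.00022) = 723.43 Hz

tau = 0.22 ms, fc = 723.43 Hz


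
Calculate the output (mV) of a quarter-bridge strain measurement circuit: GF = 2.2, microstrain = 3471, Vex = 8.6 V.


Quarter bridge output: Vout = (GF * epsilon * Vex) / 4.
Vout = (2.2 * 3471e-6 * 8.6) / 4
Vout = 0.06567132 / 4 V
Vout = 0.01641783 V = 16.4178 mV

16.4178 mV


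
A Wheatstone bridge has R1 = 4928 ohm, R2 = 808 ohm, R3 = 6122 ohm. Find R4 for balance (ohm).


At balance: R1*R4 = R2*R3, so R4 = R2*R3/R1.
R4 = 808 * 6122 / 4928
R4 = 4946576 / 4928
R4 = 1003.77 ohm

1003.77 ohm


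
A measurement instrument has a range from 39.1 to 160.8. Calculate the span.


Span = upper range - lower range.
Span = 160.8 - (39.1)
Span = 121.7

121.7


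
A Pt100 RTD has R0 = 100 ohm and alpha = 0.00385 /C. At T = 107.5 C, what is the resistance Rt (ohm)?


The RTD equation: Rt = R0 * (1 + alpha * T).
Rt = 100 * (1 + 0.00385 * 107.5)
Rt = 100 * (1 + 0.413875)
Rt = 100 * 1.413875
Rt = 141.387 ohm

141.387 ohm


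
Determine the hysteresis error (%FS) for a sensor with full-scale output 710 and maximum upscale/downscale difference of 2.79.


Hysteresis = (max difference / full scale) * 100%.
H = (2.79 / 710) * 100
H = 0.393 %FS

0.393 %FS


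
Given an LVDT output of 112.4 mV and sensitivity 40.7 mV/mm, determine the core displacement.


Displacement = Vout / sensitivity.
d = 112.4 / 40.7
d = 2.762 mm

2.762 mm


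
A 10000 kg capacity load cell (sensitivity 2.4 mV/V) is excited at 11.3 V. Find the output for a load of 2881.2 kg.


Vout = rated_output * Vex * (load / capacity).
Vout = 2.4 * 11.3 * (2881.2 / 10000)
Vout = 2.4 * 11.3 * 0.28812
Vout = 7.814 mV

7.814 mV


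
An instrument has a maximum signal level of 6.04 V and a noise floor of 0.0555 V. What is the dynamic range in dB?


Dynamic range = 20 * log10(Vmax / Vnoise).
DR = 20 * log10(6.04 / 0.0555)
DR = 20 * log10(108.83)
DR = 40.73 dB

40.73 dB


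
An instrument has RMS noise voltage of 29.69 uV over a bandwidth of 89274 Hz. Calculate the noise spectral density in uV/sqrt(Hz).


Noise spectral density = Vrms / sqrt(BW).
NSD = 29.69 / sqrt(89274)
NSD = 29.69 / 298.7875
NSD = 0.0994 uV/sqrt(Hz)

0.0994 uV/sqrt(Hz)


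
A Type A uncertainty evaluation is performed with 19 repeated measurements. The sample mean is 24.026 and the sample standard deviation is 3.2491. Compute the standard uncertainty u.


The standard uncertainty for Type A evaluation is u = s / sqrt(n).
u = 3.2491 / sqrt(19)
u = 3.2491 / 4.3589
u = 0.7454

0.7454


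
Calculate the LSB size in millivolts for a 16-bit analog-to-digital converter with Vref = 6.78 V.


The resolution (LSB) of an ADC is Vref / 2^n.
LSB = 6.78 / 2^16
LSB = 6.78 / 65536
LSB = 0.00010345 V = 0.10345459 mV

0.10345459 mV


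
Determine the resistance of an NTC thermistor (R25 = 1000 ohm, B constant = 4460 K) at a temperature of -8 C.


NTC thermistor equation: Rt = R25 * exp(B * (1/T - 1/T25)).
T in Kelvin: 265.15 K, T25 = 298.15 K
1/T - 1/T25 = 1/265.15 - 1/298.15 = 0.00041743
B * (1/T - 1/T25) = 4460 * 0.00041743 = 1.8618
Rt = 1000 * exp(1.8618) = 6435.0 ohm

6435.0 ohm


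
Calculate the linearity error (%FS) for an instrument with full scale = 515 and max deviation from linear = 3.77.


Linearity error = (max deviation / full scale) * 100%.
Linearity = (3.77 / 515) * 100
Linearity = 0.732 %FS

0.732 %FS


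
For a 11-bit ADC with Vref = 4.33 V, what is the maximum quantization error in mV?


The maximum quantization error is +/- LSB/2.
LSB = Vref / 2^n = 4.33 / 2048 = 0.00211426 V
Max error = LSB / 2 = 0.00211426 / 2 = 0.00105713 V
Max error = 1.0571 mV

1.0571 mV


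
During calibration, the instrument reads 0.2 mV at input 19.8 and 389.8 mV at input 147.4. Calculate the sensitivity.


Sensitivity = (y2 - y1) / (x2 - x1).
S = (389.8 - 0.2) / (147.4 - 19.8)
S = 389.6 / 127.6
S = 3.0533 mV/unit

3.0533 mV/unit


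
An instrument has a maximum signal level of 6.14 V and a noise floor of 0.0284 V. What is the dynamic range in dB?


Dynamic range = 20 * log10(Vmax / Vnoise).
DR = 20 * log10(6.14 / 0.0284)
DR = 20 * log10(216.2)
DR = 46.7 dB

46.7 dB


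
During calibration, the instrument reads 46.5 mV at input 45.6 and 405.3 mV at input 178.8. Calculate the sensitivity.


Sensitivity = (y2 - y1) / (x2 - x1).
S = (405.3 - 46.5) / (178.8 - 45.6)
S = 358.8 / 133.2
S = 2.6937 mV/unit

2.6937 mV/unit


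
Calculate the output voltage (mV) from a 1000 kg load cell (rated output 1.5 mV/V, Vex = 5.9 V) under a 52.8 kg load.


Vout = rated_output * Vex * (load / capacity).
Vout = 1.5 * 5.9 * (52.8 / 1000)
Vout = 1.5 * 5.9 * 0.0528
Vout = 0.467 mV

0.467 mV


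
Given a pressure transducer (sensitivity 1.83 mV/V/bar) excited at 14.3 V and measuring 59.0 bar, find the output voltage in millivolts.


Output = sensitivity * Vex * P.
Vout = 1.83 * 14.3 * 59.0
Vout = 26.169 * 59.0
Vout = 1543.97 mV

1543.97 mV


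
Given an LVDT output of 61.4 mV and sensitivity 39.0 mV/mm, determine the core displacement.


Displacement = Vout / sensitivity.
d = 61.4 / 39.0
d = 1.574 mm

1.574 mm


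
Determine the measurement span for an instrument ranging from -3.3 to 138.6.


Span = upper range - lower range.
Span = 138.6 - (-3.3)
Span = 141.9

141.9


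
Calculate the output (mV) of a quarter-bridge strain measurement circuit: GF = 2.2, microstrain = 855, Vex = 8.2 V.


Quarter bridge output: Vout = (GF * epsilon * Vex) / 4.
Vout = (2.2 * 855e-6 * 8.2) / 4
Vout = 0.0154242 / 4 V
Vout = 0.00385605 V = 3.856 mV

3.856 mV


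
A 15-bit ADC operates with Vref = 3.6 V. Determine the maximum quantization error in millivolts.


The maximum quantization error is +/- LSB/2.
LSB = Vref / 2^n = 3.6 / 32768 = 0.00010986 V
Max error = LSB / 2 = 0.00010986 / 2 = 5.493e-05 V
Max error = 0.0549 mV

0.0549 mV


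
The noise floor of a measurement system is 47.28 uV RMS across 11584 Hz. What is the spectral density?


Noise spectral density = Vrms / sqrt(BW).
NSD = 47.28 / sqrt(11584)
NSD = 47.28 / 107.629
NSD = 0.4393 uV/sqrt(Hz)

0.4393 uV/sqrt(Hz)


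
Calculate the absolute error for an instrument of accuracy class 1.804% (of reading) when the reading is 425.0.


Absolute error = (accuracy% / 100) * reading.
Error = (1.804 / 100) * 425.0
Error = 0.01804 * 425.0
Error = 7.667

7.667


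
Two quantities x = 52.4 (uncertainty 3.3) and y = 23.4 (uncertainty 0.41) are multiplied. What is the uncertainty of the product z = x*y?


For a product z = x*y, the relative uncertainty is:
uz/z = sqrt((ux/x)^2 + (uy/y)^2)
Relative uncertainties: ux/x = 3.3/52.4 = 0.062977
uy/y = 0.41/23.4 = 0.017521
z = 52.4 * 23.4 = 1226.2
uz = 1226.2 * sqrt(0.062977^2 + 0.017521^2) = 80.153

80.153


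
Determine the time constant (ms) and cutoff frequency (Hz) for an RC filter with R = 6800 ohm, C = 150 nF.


Time constant: tau = R * C.
tau = 6800 * 1.50e-07 = 0.00102 s
tau = 1.02 ms
Cutoff frequency: fc = 1 / (2*pi*R*C).
fc = 1 / (2*pi*0.00102) = 156.03 Hz

tau = 1.02 ms, fc = 156.03 Hz


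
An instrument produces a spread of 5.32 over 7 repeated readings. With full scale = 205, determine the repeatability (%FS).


Repeatability = (spread / full scale) * 100%.
R = (5.32 / 205) * 100
R = 2.595 %FS

2.595 %FS


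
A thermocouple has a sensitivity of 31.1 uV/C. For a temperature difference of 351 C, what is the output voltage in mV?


The thermocouple output V = sensitivity * dT.
V = 31.1 uV/C * 351 C
V = 10916.1 uV
V = 10.916 mV

10.916 mV


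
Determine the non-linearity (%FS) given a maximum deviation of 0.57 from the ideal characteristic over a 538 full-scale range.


Linearity error = (max deviation / full scale) * 100%.
Linearity = (0.57 / 538) * 100
Linearity = 0.106 %FS

0.106 %FS


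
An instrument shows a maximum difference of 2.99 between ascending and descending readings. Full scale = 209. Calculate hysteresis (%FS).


Hysteresis = (max difference / full scale) * 100%.
H = (2.99 / 209) * 100
H = 1.431 %FS

1.431 %FS


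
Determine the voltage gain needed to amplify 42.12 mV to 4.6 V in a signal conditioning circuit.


Gain = Vout / Vin (converting to same units).
G = 4.6 V / 42.12 mV
G = 4600.0 mV / 42.12 mV
G = 109.21

109.21


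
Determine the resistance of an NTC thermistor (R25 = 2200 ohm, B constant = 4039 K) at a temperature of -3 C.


NTC thermistor equation: Rt = R25 * exp(B * (1/T - 1/T25)).
T in Kelvin: 270.15 K, T25 = 298.15 K
1/T - 1/T25 = 1/270.15 - 1/298.15 = 0.00034763
B * (1/T - 1/T25) = 4039 * 0.00034763 = 1.4041
Rt = 2200 * exp(1.4041) = 8957.9 ohm

8957.9 ohm


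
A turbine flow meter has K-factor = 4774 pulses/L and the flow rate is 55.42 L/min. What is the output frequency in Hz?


Frequency = K * Q / 60 (converting L/min to L/s).
f = 4774 * 55.42 / 60
f = 264575.08 / 60
f = 4409.58 Hz

4409.58 Hz


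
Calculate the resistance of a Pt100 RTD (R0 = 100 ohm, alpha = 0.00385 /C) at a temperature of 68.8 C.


The RTD equation: Rt = R0 * (1 + alpha * T).
Rt = 100 * (1 + 0.00385 * 68.8)
Rt = 100 * (1 + 0.26488)
Rt = 100 * 1.26488
Rt = 126.488 ohm

126.488 ohm


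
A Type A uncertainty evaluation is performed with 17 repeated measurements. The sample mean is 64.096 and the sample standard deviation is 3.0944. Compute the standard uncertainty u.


The standard uncertainty for Type A evaluation is u = s / sqrt(n).
u = 3.0944 / sqrt(17)
u = 3.0944 / 4.1231
u = 0.7505

0.7505


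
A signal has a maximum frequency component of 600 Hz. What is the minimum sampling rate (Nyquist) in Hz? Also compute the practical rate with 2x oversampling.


By Nyquist theorem, fs_min = 2 * fmax.
fs_min = 2 * 600 = 1200 Hz
Practical rate = 2 * fs_min = 2 * 1200 = 2400 Hz

fs_min = 1200 Hz, fs_practical = 2400 Hz


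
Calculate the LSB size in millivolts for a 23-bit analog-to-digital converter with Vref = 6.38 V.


The resolution (LSB) of an ADC is Vref / 2^n.
LSB = 6.38 / 2^23
LSB = 6.38 / 8388608
LSB = 7.6e-07 V = 0.00076056 mV

0.00076056 mV


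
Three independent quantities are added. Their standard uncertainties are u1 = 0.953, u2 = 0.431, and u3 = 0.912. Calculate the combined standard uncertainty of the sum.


For a sum of independent quantities, uc = sqrt(u1^2 + u2^2 + u3^2).
uc = sqrt(0.953^2 + 0.431^2 + 0.912^2)
uc = sqrt(0.908209 + 0.185761 + 0.831744)
uc = 1.3877

1.3877


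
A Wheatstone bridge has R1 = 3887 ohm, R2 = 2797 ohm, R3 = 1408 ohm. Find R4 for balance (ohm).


At balance: R1*R4 = R2*R3, so R4 = R2*R3/R1.
R4 = 2797 * 1408 / 3887
R4 = 3938176 / 3887
R4 = 1013.17 ohm

1013.17 ohm


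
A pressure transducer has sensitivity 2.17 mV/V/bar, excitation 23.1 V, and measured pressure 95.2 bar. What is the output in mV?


Output = sensitivity * Vex * P.
Vout = 2.17 * 23.1 * 95.2
Vout = 50.127 * 95.2
Vout = 4772.09 mV

4772.09 mV


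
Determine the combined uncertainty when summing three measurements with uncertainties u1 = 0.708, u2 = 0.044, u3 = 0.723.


For a sum of independent quantities, uc = sqrt(u1^2 + u2^2 + u3^2).
uc = sqrt(0.708^2 + 0.044^2 + 0.723^2)
uc = sqrt(0.501264 + 0.001936 + 0.522729)
uc = 1.0129

1.0129


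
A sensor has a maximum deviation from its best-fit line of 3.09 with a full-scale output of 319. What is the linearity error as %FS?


Linearity error = (max deviation / full scale) * 100%.
Linearity = (3.09 / 319) * 100
Linearity = 0.969 %FS

0.969 %FS


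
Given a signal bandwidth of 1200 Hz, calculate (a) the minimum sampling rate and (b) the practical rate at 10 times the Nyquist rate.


By Nyquist theorem, fs_min = 2 * fmax.
fs_min = 2 * 1200 = 2400 Hz
Practical rate = 10 * fs_min = 10 * 2400 = 24000 Hz

fs_min = 2400 Hz, fs_practical = 24000 Hz


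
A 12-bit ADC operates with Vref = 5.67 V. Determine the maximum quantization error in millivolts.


The maximum quantization error is +/- LSB/2.
LSB = Vref / 2^n = 5.67 / 4096 = 0.00138428 V
Max error = LSB / 2 = 0.00138428 / 2 = 0.00069214 V
Max error = 0.6921 mV

0.6921 mV


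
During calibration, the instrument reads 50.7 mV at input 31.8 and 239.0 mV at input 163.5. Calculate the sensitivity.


Sensitivity = (y2 - y1) / (x2 - x1).
S = (239.0 - 50.7) / (163.5 - 31.8)
S = 188.3 / 131.7
S = 1.4298 mV/unit

1.4298 mV/unit


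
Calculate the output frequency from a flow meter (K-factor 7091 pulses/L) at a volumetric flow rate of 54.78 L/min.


Frequency = K * Q / 60 (converting L/min to L/s).
f = 7091 * 54.78 / 60
f = 388444.98 / 60
f = 6474.08 Hz

6474.08 Hz


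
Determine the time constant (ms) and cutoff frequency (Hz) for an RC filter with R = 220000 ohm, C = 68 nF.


Time constant: tau = R * C.
tau = 220000 * 6.80e-08 = 0.01496 s
tau = 14.96 ms
Cutoff frequency: fc = 1 / (2*pi*R*C).
fc = 1 / (2*pi*0.01496) = 10.64 Hz

tau = 14.96 ms, fc = 10.64 Hz


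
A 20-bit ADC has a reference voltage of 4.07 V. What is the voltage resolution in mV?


The resolution (LSB) of an ADC is Vref / 2^n.
LSB = 4.07 / 2^20
LSB = 4.07 / 1048576
LSB = 3.88e-06 V = 0.00388145 mV

0.00388145 mV


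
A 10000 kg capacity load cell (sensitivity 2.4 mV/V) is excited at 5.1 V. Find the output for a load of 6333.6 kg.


Vout = rated_output * Vex * (load / capacity).
Vout = 2.4 * 5.1 * (6333.6 / 10000)
Vout = 2.4 * 5.1 * 0.63336
Vout = 7.752 mV

7.752 mV


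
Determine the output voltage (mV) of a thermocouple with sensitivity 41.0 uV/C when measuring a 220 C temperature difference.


The thermocouple output V = sensitivity * dT.
V = 41.0 uV/C * 220 C
V = 9020.0 uV
V = 9.02 mV

9.02 mV


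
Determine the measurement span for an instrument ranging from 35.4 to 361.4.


Span = upper range - lower range.
Span = 361.4 - (35.4)
Span = 326.0

326.0


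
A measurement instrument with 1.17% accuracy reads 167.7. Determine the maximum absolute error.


Absolute error = (accuracy% / 100) * reading.
Error = (1.17 / 100) * 167.7
Error = 0.0117 * 167.7
Error = 1.9621

1.9621


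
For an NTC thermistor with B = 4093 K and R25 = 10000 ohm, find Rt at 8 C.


NTC thermistor equation: Rt = R25 * exp(B * (1/T - 1/T25)).
T in Kelvin: 281.15 K, T25 = 298.15 K
1/T - 1/T25 = 1/281.15 - 1/298.15 = 0.0002028
B * (1/T - 1/T25) = 4093 * 0.0002028 = 0.8301
Rt = 10000 * exp(0.8301) = 22934.9 ohm

22934.9 ohm


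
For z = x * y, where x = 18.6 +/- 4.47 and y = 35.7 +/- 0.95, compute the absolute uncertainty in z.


For a product z = x*y, the relative uncertainty is:
uz/z = sqrt((ux/x)^2 + (uy/y)^2)
Relative uncertainties: ux/x = 4.47/18.6 = 0.240323
uy/y = 0.95/35.7 = 0.026611
z = 18.6 * 35.7 = 664.0
uz = 664.0 * sqrt(0.240323^2 + 0.026611^2) = 160.554

160.554


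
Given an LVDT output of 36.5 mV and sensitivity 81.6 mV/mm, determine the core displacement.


Displacement = Vout / sensitivity.
d = 36.5 / 81.6
d = 0.447 mm

0.447 mm


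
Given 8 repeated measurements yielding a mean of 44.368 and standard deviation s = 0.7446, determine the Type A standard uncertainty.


The standard uncertainty for Type A evaluation is u = s / sqrt(n).
u = 0.7446 / sqrt(8)
u = 0.7446 / 2.8284
u = 0.2633

0.2633


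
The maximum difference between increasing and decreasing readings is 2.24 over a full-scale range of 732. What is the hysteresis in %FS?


Hysteresis = (max difference / full scale) * 100%.
H = (2.24 / 732) * 100
H = 0.306 %FS

0.306 %FS


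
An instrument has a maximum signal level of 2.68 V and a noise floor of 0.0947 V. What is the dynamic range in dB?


Dynamic range = 20 * log10(Vmax / Vnoise).
DR = 20 * log10(2.68 / 0.0947)
DR = 20 * log10(28.3)
DR = 29.04 dB

29.04 dB


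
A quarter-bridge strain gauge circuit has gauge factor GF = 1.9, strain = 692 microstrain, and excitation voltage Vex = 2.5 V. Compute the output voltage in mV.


Quarter bridge output: Vout = (GF * epsilon * Vex) / 4.
Vout = (1.9 * 692e-6 * 2.5) / 4
Vout = 0.003287 / 4 V
Vout = 0.00082175 V = 0.8217 mV

0.8217 mV


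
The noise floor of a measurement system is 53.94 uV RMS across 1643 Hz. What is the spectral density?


Noise spectral density = Vrms / sqrt(BW).
NSD = 53.94 / sqrt(1643)
NSD = 53.94 / 40.5339
NSD = 1.3307 uV/sqrt(Hz)

1.3307 uV/sqrt(Hz)


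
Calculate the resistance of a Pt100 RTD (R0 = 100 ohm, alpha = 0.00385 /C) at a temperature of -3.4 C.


The RTD equation: Rt = R0 * (1 + alpha * T).
Rt = 100 * (1 + 0.00385 * -3.4)
Rt = 100 * (1 + -0.01309)
Rt = 100 * 0.98691
Rt = 98.691 ohm

98.691 ohm


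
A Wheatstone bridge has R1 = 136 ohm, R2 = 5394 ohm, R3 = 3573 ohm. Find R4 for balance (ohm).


At balance: R1*R4 = R2*R3, so R4 = R2*R3/R1.
R4 = 5394 * 3573 / 136
R4 = 19272762 / 136
R4 = 141711.49 ohm

141711.49 ohm


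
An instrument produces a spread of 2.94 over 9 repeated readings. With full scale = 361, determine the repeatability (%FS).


Repeatability = (spread / full scale) * 100%.
R = (2.94 / 361) * 100
R = 0.814 %FS

0.814 %FS


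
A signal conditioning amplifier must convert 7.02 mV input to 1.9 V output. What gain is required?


Gain = Vout / Vin (converting to same units).
G = 1.9 V / 7.02 mV
G = 1900.0 mV / 7.02 mV
G = 270.66

270.66


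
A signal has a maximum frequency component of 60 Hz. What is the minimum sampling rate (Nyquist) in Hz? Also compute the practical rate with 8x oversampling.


By Nyquist theorem, fs_min = 2 * fmax.
fs_min = 2 * 60 = 120 Hz
Practical rate = 8 * fs_min = 8 * 120 = 960 Hz

fs_min = 120 Hz, fs_practical = 960 Hz


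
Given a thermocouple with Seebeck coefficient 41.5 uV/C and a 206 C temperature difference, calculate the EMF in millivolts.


The thermocouple output V = sensitivity * dT.
V = 41.5 uV/C * 206 C
V = 8549.0 uV
V = 8.549 mV

8.549 mV


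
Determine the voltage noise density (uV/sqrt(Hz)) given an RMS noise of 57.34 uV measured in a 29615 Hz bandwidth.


Noise spectral density = Vrms / sqrt(BW).
NSD = 57.34 / sqrt(29615)
NSD = 57.34 / 172.0901
NSD = 0.3332 uV/sqrt(Hz)

0.3332 uV/sqrt(Hz)


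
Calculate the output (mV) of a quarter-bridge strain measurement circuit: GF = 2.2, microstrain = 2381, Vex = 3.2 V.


Quarter bridge output: Vout = (GF * epsilon * Vex) / 4.
Vout = (2.2 * 2381e-6 * 3.2) / 4
Vout = 0.01676224 / 4 V
Vout = 0.00419056 V = 4.1906 mV

4.1906 mV


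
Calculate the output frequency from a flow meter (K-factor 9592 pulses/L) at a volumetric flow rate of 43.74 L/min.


Frequency = K * Q / 60 (converting L/min to L/s).
f = 9592 * 43.74 / 60
f = 419554.08 / 60
f = 6992.57 Hz

6992.57 Hz


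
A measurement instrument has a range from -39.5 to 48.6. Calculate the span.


Span = upper range - lower range.
Span = 48.6 - (-39.5)
Span = 88.1

88.1


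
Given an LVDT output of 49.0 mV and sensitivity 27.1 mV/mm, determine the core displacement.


Displacement = Vout / sensitivity.
d = 49.0 / 27.1
d = 1.808 mm

1.808 mm


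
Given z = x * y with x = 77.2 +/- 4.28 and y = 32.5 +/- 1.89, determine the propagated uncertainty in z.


For a product z = x*y, the relative uncertainty is:
uz/z = sqrt((ux/x)^2 + (uy/y)^2)
Relative uncertainties: ux/x = 4.28/77.2 = 0.05544
uy/y = 1.89/32.5 = 0.058154
z = 77.2 * 32.5 = 2509.0
uz = 2509.0 * sqrt(0.05544^2 + 0.058154^2) = 201.589

201.589
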